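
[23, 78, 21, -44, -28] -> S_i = Random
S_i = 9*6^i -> [9, 54, 324, 1944, 11664]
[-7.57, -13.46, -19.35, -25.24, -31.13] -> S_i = -7.57 + -5.89*i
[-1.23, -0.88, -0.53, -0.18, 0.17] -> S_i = -1.23 + 0.35*i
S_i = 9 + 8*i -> [9, 17, 25, 33, 41]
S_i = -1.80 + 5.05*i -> [-1.8, 3.25, 8.3, 13.35, 18.4]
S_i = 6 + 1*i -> [6, 7, 8, 9, 10]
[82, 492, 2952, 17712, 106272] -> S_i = 82*6^i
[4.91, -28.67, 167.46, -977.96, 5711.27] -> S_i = 4.91*(-5.84)^i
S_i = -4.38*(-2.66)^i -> [-4.38, 11.65, -30.99, 82.44, -219.28]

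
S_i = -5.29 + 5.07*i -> [-5.29, -0.22, 4.85, 9.92, 14.99]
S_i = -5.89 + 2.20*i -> [-5.89, -3.69, -1.49, 0.71, 2.91]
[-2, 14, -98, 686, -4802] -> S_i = -2*-7^i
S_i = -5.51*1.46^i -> [-5.51, -8.04, -11.75, -17.15, -25.04]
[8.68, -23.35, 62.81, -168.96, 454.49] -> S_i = 8.68*(-2.69)^i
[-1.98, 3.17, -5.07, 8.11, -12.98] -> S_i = -1.98*(-1.60)^i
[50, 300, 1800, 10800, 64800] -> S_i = 50*6^i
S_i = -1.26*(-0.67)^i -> [-1.26, 0.84, -0.57, 0.38, -0.25]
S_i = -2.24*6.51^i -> [-2.24, -14.58, -94.93, -618.0, -4023.2]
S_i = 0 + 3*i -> [0, 3, 6, 9, 12]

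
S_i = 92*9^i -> [92, 828, 7452, 67068, 603612]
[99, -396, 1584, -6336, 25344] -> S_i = 99*-4^i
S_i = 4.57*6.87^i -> [4.57, 31.4, 215.69, 1481.79, 10179.89]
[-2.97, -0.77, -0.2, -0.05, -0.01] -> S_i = -2.97*0.26^i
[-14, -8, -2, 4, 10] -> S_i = -14 + 6*i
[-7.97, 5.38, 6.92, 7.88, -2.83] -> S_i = Random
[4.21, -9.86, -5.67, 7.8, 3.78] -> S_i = Random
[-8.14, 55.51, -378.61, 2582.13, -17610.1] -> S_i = -8.14*(-6.82)^i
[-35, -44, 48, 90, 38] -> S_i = Random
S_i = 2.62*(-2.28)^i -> [2.62, -5.97, 13.62, -31.05, 70.8]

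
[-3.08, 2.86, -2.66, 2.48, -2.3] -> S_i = -3.08*(-0.93)^i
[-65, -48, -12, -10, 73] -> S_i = Random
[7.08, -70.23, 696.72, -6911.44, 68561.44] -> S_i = 7.08*(-9.92)^i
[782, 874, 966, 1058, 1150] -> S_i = 782 + 92*i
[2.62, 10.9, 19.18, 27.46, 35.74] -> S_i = 2.62 + 8.28*i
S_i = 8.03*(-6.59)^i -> [8.03, -52.92, 348.73, -2298.12, 15144.58]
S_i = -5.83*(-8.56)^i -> [-5.83, 49.9, -427.19, 3656.7, -31301.39]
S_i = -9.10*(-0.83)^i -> [-9.1, 7.55, -6.27, 5.2, -4.32]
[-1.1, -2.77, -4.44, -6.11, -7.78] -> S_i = -1.10 + -1.67*i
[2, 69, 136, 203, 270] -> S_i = 2 + 67*i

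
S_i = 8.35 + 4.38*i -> [8.35, 12.73, 17.11, 21.49, 25.87]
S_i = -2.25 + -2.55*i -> [-2.25, -4.8, -7.35, -9.9, -12.45]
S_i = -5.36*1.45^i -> [-5.36, -7.77, -11.27, -16.34, -23.69]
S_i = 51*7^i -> [51, 357, 2499, 17493, 122451]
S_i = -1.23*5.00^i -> [-1.23, -6.15, -30.75, -153.75, -768.75]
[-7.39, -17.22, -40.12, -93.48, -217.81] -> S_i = -7.39*2.33^i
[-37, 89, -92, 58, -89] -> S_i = Random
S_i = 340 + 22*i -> [340, 362, 384, 406, 428]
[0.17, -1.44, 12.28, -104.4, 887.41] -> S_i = 0.17*(-8.50)^i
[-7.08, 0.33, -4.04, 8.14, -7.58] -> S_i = Random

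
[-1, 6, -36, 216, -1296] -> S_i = -1*-6^i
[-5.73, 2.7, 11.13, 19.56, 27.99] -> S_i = -5.73 + 8.43*i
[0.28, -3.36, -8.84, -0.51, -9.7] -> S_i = Random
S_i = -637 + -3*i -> [-637, -640, -643, -646, -649]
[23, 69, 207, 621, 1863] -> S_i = 23*3^i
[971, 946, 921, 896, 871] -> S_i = 971 + -25*i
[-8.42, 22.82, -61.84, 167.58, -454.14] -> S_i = -8.42*(-2.71)^i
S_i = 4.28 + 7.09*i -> [4.28, 11.37, 18.46, 25.55, 32.64]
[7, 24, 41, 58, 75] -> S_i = 7 + 17*i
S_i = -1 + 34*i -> [-1, 33, 67, 101, 135]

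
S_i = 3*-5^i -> [3, -15, 75, -375, 1875]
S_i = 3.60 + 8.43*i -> [3.6, 12.03, 20.46, 28.89, 37.32]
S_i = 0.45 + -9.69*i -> [0.45, -9.24, -18.93, -28.62, -38.31]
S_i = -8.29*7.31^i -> [-8.29, -60.6, -442.99, -3238.22, -23671.41]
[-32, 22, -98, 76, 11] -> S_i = Random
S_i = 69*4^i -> [69, 276, 1104, 4416, 17664]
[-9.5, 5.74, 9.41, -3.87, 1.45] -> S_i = Random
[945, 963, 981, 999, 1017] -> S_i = 945 + 18*i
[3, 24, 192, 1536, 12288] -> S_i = 3*8^i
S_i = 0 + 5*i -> [0, 5, 10, 15, 20]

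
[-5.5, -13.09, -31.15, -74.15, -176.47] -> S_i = -5.50*2.38^i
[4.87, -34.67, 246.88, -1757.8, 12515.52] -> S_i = 4.87*(-7.12)^i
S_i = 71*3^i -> [71, 213, 639, 1917, 5751]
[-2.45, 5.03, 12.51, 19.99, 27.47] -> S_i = -2.45 + 7.48*i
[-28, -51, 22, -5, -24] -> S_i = Random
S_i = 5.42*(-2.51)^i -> [5.42, -13.6, 34.15, -85.71, 215.13]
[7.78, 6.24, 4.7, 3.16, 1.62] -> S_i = 7.78 + -1.54*i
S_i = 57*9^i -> [57, 513, 4617, 41553, 373977]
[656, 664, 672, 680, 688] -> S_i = 656 + 8*i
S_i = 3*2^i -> [3, 6, 12, 24, 48]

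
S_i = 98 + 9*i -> [98, 107, 116, 125, 134]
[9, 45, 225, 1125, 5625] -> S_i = 9*5^i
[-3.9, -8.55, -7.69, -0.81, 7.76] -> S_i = Random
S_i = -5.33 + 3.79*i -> [-5.33, -1.54, 2.25, 6.04, 9.83]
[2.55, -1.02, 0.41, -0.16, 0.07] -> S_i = 2.55*(-0.40)^i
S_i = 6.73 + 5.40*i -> [6.73, 12.13, 17.53, 22.93, 28.33]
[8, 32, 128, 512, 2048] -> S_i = 8*4^i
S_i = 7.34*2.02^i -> [7.34, 14.83, 29.95, 60.5, 122.21]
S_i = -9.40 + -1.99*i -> [-9.4, -11.39, -13.38, -15.37, -17.36]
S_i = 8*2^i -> [8, 16, 32, 64, 128]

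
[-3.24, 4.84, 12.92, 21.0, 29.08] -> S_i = -3.24 + 8.08*i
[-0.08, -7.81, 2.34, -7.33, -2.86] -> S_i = Random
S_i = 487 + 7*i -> [487, 494, 501, 508, 515]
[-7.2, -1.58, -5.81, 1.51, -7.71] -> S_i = Random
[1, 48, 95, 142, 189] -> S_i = 1 + 47*i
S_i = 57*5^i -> [57, 285, 1425, 7125, 35625]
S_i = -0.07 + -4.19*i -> [-0.07, -4.26, -8.45, -12.64, -16.83]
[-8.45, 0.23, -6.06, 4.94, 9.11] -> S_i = Random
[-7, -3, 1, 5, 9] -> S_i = -7 + 4*i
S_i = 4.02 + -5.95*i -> [4.02, -1.93, -7.88, -13.83, -19.78]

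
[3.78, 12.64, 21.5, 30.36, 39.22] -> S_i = 3.78 + 8.86*i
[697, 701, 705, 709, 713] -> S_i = 697 + 4*i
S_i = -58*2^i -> [-58, -116, -232, -464, -928]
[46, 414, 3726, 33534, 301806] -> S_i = 46*9^i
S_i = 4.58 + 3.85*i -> [4.58, 8.43, 12.28, 16.13, 19.98]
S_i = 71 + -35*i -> [71, 36, 1, -34, -69]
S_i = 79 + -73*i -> [79, 6, -67, -140, -213]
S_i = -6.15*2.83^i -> [-6.15, -17.4, -49.25, -139.39, -394.48]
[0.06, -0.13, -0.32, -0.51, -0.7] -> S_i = 0.06 + -0.19*i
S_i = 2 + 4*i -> [2, 6, 10, 14, 18]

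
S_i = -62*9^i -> [-62, -558, -5022, -45198, -406782]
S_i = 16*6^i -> [16, 96, 576, 3456, 20736]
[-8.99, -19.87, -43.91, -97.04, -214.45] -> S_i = -8.99*2.21^i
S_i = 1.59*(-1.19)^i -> [1.59, -1.89, 2.25, -2.68, 3.19]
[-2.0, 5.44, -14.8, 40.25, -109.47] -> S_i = -2.00*(-2.72)^i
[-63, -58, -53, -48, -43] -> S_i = -63 + 5*i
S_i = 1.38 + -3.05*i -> [1.38, -1.67, -4.72, -7.77, -10.82]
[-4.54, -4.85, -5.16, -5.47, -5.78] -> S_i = -4.54 + -0.31*i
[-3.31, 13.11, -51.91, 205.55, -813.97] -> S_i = -3.31*(-3.96)^i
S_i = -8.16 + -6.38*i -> [-8.16, -14.54, -20.92, -27.3, -33.68]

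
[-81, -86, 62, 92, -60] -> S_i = Random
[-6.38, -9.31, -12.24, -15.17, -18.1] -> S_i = -6.38 + -2.93*i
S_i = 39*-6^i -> [39, -234, 1404, -8424, 50544]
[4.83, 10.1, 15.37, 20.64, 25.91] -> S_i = 4.83 + 5.27*i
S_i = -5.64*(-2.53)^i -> [-5.64, 14.27, -36.1, 91.34, -231.08]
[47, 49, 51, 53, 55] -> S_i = 47 + 2*i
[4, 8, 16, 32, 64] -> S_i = 4*2^i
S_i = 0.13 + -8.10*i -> [0.13, -7.97, -16.07, -24.17, -32.27]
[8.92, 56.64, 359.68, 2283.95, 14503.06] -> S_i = 8.92*6.35^i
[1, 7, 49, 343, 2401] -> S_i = 1*7^i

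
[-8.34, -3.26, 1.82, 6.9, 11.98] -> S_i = -8.34 + 5.08*i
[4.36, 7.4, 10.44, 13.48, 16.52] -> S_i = 4.36 + 3.04*i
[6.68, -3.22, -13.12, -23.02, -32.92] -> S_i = 6.68 + -9.90*i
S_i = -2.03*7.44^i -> [-2.03, -15.1, -112.37, -836.02, -6219.96]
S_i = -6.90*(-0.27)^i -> [-6.9, 1.86, -0.5, 0.14, -0.04]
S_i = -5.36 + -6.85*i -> [-5.36, -12.21, -19.06, -25.91, -32.76]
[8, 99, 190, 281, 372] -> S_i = 8 + 91*i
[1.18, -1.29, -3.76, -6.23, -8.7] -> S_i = 1.18 + -2.47*i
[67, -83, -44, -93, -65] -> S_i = Random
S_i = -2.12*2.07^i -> [-2.12, -4.39, -9.08, -18.8, -38.92]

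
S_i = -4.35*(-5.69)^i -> [-4.35, 24.75, -140.84, 801.36, -4559.72]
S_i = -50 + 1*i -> [-50, -49, -48, -47, -46]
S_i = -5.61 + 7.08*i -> [-5.61, 1.47, 8.55, 15.63, 22.71]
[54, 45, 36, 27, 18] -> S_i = 54 + -9*i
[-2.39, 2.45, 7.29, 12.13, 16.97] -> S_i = -2.39 + 4.84*i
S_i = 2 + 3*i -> [2, 5, 8, 11, 14]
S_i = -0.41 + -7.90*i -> [-0.41, -8.31, -16.21, -24.11, -32.01]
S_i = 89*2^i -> [89, 178, 356, 712, 1424]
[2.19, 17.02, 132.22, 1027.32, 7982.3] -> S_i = 2.19*7.77^i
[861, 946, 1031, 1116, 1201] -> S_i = 861 + 85*i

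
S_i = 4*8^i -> [4, 32, 256, 2048, 16384]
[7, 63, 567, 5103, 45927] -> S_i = 7*9^i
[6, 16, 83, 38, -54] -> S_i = Random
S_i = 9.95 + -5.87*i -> [9.95, 4.08, -1.79, -7.66, -13.53]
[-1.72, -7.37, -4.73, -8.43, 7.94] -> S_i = Random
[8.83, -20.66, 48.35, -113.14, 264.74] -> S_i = 8.83*(-2.34)^i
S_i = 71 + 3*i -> [71, 74, 77, 80, 83]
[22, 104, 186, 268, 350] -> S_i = 22 + 82*i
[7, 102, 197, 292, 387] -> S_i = 7 + 95*i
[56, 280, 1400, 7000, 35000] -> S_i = 56*5^i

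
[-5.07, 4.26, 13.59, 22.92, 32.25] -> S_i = -5.07 + 9.33*i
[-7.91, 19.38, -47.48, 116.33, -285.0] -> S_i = -7.91*(-2.45)^i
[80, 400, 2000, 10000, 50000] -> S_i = 80*5^i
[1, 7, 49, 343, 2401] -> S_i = 1*7^i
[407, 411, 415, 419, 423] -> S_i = 407 + 4*i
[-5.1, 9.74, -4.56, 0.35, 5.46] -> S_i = Random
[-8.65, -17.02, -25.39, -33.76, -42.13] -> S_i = -8.65 + -8.37*i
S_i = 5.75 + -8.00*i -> [5.75, -2.25, -10.25, -18.25, -26.25]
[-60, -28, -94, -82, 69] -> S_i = Random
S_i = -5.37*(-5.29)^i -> [-5.37, 28.41, -150.27, 794.95, -4205.3]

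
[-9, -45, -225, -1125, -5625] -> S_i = -9*5^i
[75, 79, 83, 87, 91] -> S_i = 75 + 4*i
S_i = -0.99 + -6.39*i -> [-0.99, -7.38, -13.77, -20.16, -26.55]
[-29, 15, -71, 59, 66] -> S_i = Random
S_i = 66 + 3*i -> [66, 69, 72, 75, 78]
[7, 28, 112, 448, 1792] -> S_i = 7*4^i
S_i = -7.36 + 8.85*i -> [-7.36, 1.49, 10.34, 19.19, 28.04]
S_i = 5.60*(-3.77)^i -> [5.6, -21.11, 79.59, -300.06, 1131.24]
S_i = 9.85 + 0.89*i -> [9.85, 10.74, 11.63, 12.52, 13.41]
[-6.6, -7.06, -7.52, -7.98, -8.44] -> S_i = -6.60 + -0.46*i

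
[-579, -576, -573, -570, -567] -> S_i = -579 + 3*i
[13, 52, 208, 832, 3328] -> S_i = 13*4^i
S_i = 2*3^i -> [2, 6, 18, 54, 162]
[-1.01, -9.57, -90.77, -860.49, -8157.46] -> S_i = -1.01*9.48^i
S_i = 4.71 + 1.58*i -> [4.71, 6.29, 7.87, 9.45, 11.03]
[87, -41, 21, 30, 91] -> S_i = Random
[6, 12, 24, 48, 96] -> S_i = 6*2^i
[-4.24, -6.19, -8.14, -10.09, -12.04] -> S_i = -4.24 + -1.95*i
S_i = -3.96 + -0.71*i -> [-3.96, -4.67, -5.38, -6.09, -6.8]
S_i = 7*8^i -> [7, 56, 448, 3584, 28672]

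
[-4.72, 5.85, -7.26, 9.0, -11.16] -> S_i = -4.72*(-1.24)^i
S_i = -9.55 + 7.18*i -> [-9.55, -2.37, 4.81, 11.99, 19.17]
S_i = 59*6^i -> [59, 354, 2124, 12744, 76464]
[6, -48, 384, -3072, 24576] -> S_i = 6*-8^i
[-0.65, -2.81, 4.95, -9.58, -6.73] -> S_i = Random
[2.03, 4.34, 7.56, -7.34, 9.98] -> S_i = Random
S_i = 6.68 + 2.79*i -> [6.68, 9.47, 12.26, 15.05, 17.84]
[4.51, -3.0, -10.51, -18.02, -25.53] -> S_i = 4.51 + -7.51*i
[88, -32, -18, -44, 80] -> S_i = Random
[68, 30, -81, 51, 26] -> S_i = Random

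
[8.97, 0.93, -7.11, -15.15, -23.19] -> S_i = 8.97 + -8.04*i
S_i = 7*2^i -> [7, 14, 28, 56, 112]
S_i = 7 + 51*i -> [7, 58, 109, 160, 211]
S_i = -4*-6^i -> [-4, 24, -144, 864, -5184]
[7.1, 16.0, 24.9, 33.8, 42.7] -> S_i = 7.10 + 8.90*i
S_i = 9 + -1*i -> [9, 8, 7, 6, 5]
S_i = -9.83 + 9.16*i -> [-9.83, -0.67, 8.49, 17.65, 26.81]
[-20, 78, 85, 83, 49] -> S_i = Random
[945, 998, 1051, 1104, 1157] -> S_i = 945 + 53*i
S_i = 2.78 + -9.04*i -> [2.78, -6.26, -15.3, -24.34, -33.38]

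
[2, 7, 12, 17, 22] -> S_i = 2 + 5*i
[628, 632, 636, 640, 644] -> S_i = 628 + 4*i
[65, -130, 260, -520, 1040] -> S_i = 65*-2^i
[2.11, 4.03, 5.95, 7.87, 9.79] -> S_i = 2.11 + 1.92*i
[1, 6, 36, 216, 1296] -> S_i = 1*6^i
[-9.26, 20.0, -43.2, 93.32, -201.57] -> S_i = -9.26*(-2.16)^i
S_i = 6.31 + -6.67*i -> [6.31, -0.36, -7.03, -13.7, -20.37]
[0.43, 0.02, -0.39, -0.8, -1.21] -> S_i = 0.43 + -0.41*i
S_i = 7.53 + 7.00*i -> [7.53, 14.53, 21.53, 28.53, 35.53]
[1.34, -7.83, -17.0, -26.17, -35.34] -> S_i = 1.34 + -9.17*i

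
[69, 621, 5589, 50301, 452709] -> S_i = 69*9^i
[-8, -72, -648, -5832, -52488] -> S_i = -8*9^i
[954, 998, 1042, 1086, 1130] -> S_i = 954 + 44*i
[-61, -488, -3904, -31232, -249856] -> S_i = -61*8^i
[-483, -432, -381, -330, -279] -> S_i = -483 + 51*i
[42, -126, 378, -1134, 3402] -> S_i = 42*-3^i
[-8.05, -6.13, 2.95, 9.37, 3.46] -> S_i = Random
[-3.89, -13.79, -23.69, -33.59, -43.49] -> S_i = -3.89 + -9.90*i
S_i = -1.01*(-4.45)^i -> [-1.01, 4.49, -20.0, 89.0, -396.06]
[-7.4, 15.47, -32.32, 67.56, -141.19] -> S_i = -7.40*(-2.09)^i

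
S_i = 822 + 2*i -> [822, 824, 826, 828, 830]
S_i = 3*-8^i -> [3, -24, 192, -1536, 12288]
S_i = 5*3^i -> [5, 15, 45, 135, 405]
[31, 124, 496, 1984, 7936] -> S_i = 31*4^i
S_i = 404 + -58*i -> [404, 346, 288, 230, 172]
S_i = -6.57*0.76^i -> [-6.57, -4.99, -3.79, -2.88, -2.19]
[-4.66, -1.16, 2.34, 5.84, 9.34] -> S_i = -4.66 + 3.50*i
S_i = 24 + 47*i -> [24, 71, 118, 165, 212]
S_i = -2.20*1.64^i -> [-2.2, -3.61, -5.92, -9.7, -15.91]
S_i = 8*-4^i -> [8, -32, 128, -512, 2048]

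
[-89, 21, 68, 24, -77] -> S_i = Random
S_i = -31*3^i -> [-31, -93, -279, -837, -2511]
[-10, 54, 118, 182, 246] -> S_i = -10 + 64*i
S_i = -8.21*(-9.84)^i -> [-8.21, 80.79, -794.94, 7822.19, -76970.37]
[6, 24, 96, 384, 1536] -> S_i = 6*4^i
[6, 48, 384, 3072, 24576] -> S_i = 6*8^i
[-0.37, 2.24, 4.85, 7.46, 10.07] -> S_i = -0.37 + 2.61*i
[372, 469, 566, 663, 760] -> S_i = 372 + 97*i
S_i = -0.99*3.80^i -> [-0.99, -3.76, -14.3, -54.32, -206.43]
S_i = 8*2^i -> [8, 16, 32, 64, 128]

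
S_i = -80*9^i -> [-80, -720, -6480, -58320, -524880]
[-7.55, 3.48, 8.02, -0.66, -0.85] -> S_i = Random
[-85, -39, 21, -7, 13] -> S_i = Random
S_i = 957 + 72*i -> [957, 1029, 1101, 1173, 1245]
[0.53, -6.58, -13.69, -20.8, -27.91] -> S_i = 0.53 + -7.11*i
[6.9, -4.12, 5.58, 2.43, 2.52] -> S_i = Random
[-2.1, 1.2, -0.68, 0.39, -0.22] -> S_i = -2.10*(-0.57)^i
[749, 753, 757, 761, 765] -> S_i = 749 + 4*i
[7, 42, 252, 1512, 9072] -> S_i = 7*6^i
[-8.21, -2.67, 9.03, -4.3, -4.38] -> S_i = Random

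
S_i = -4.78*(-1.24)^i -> [-4.78, 5.93, -7.35, 9.11, -11.3]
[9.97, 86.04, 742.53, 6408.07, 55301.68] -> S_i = 9.97*8.63^i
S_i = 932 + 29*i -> [932, 961, 990, 1019, 1048]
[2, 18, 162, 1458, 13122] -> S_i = 2*9^i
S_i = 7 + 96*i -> [7, 103, 199, 295, 391]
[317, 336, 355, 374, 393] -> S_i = 317 + 19*i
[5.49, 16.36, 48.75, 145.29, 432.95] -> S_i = 5.49*2.98^i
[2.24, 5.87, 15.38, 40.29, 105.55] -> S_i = 2.24*2.62^i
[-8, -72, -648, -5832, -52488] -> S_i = -8*9^i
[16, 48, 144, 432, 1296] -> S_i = 16*3^i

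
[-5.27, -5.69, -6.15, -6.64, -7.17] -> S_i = -5.27*1.08^i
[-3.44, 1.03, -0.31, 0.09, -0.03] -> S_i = -3.44*(-0.30)^i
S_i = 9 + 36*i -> [9, 45, 81, 117, 153]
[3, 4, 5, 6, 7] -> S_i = 3 + 1*i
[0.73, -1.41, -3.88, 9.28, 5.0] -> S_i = Random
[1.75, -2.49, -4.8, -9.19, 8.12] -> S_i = Random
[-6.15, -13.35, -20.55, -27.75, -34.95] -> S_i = -6.15 + -7.20*i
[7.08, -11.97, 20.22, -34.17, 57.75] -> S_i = 7.08*(-1.69)^i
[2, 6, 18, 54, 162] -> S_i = 2*3^i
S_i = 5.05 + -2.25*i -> [5.05, 2.8, 0.55, -1.7, -3.95]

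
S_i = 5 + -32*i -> [5, -27, -59, -91, -123]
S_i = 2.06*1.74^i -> [2.06, 3.58, 6.24, 10.85, 18.88]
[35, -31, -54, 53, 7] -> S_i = Random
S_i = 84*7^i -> [84, 588, 4116, 28812, 201684]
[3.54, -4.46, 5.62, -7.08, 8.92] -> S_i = 3.54*(-1.26)^i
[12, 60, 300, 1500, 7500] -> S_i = 12*5^i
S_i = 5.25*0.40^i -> [5.25, 2.1, 0.84, 0.34, 0.13]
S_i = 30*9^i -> [30, 270, 2430, 21870, 196830]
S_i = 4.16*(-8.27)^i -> [4.16, -34.4, 284.51, -2352.93, 19458.77]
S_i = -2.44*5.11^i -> [-2.44, -12.47, -63.71, -325.58, -1663.69]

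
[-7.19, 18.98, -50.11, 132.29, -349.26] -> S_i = -7.19*(-2.64)^i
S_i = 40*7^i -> [40, 280, 1960, 13720, 96040]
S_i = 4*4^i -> [4, 16, 64, 256, 1024]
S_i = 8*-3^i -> [8, -24, 72, -216, 648]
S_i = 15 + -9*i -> [15, 6, -3, -12, -21]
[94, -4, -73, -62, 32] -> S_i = Random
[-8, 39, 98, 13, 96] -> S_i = Random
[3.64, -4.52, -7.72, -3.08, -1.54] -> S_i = Random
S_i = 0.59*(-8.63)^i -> [0.59, -5.09, 43.94, -379.21, 3272.62]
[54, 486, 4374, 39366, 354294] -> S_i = 54*9^i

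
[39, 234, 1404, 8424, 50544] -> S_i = 39*6^i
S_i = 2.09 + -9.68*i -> [2.09, -7.59, -17.27, -26.95, -36.63]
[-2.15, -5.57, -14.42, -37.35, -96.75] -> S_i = -2.15*2.59^i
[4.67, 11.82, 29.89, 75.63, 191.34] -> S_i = 4.67*2.53^i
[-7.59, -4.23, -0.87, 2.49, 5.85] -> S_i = -7.59 + 3.36*i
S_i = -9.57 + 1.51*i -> [-9.57, -8.06, -6.55, -5.04, -3.53]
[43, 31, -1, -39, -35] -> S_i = Random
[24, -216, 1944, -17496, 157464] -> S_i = 24*-9^i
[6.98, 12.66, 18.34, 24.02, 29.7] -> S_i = 6.98 + 5.68*i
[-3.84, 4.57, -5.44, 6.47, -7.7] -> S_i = -3.84*(-1.19)^i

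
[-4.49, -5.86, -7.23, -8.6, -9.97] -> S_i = -4.49 + -1.37*i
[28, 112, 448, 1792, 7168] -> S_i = 28*4^i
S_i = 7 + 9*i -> [7, 16, 25, 34, 43]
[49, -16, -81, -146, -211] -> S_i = 49 + -65*i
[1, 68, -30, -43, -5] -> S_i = Random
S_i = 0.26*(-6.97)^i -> [0.26, -1.81, 12.63, -88.04, 613.63]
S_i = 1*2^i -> [1, 2, 4, 8, 16]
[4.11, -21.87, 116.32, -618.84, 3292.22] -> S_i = 4.11*(-5.32)^i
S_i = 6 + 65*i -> [6, 71, 136, 201, 266]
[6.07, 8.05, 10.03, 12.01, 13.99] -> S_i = 6.07 + 1.98*i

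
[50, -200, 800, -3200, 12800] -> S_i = 50*-4^i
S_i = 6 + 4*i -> [6, 10, 14, 18, 22]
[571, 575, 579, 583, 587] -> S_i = 571 + 4*i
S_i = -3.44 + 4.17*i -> [-3.44, 0.73, 4.9, 9.07, 13.24]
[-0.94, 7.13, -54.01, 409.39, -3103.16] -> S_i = -0.94*(-7.58)^i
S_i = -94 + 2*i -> [-94, -92, -90, -88, -86]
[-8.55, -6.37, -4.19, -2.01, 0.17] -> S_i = -8.55 + 2.18*i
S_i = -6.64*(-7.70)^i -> [-6.64, 51.13, -393.69, 3031.38, -23341.62]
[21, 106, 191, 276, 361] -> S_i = 21 + 85*i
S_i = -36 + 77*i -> [-36, 41, 118, 195, 272]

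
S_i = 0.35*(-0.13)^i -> [0.35, -0.05, 0.01, -0.0, 0.0]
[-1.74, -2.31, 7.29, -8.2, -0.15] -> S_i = Random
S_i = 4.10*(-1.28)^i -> [4.1, -5.25, 6.72, -8.6, 11.01]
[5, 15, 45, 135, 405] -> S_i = 5*3^i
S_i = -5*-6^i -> [-5, 30, -180, 1080, -6480]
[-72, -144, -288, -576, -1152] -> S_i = -72*2^i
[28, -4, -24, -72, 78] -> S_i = Random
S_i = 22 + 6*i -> [22, 28, 34, 40, 46]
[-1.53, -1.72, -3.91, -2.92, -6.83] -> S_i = Random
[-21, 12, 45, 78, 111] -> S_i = -21 + 33*i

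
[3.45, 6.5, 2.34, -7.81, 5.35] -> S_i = Random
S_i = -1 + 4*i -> [-1, 3, 7, 11, 15]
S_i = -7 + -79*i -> [-7, -86, -165, -244, -323]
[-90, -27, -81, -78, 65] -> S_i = Random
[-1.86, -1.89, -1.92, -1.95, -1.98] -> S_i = -1.86 + -0.03*i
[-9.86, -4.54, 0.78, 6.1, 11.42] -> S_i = -9.86 + 5.32*i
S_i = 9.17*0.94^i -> [9.17, 8.62, 8.1, 7.62, 7.16]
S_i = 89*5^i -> [89, 445, 2225, 11125, 55625]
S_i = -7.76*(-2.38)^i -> [-7.76, 18.47, -43.96, 104.61, -248.98]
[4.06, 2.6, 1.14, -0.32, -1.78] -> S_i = 4.06 + -1.46*i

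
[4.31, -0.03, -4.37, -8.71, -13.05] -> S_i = 4.31 + -4.34*i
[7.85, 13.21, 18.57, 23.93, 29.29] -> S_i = 7.85 + 5.36*i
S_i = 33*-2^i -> [33, -66, 132, -264, 528]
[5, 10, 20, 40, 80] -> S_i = 5*2^i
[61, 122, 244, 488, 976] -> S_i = 61*2^i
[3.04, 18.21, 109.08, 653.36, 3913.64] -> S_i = 3.04*5.99^i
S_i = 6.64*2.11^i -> [6.64, 14.01, 29.56, 62.38, 131.61]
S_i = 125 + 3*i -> [125, 128, 131, 134, 137]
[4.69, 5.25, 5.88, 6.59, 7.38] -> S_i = 4.69*1.12^i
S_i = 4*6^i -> [4, 24, 144, 864, 5184]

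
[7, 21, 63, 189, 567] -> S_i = 7*3^i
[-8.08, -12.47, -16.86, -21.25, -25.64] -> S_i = -8.08 + -4.39*i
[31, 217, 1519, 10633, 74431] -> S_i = 31*7^i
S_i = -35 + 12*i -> [-35, -23, -11, 1, 13]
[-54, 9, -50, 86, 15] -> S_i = Random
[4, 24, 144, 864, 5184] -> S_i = 4*6^i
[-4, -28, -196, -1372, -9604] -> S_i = -4*7^i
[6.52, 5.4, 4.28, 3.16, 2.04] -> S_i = 6.52 + -1.12*i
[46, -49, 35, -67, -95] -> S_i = Random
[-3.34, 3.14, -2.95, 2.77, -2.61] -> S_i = -3.34*(-0.94)^i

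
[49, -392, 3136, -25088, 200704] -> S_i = 49*-8^i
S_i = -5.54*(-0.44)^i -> [-5.54, 2.44, -1.07, 0.47, -0.21]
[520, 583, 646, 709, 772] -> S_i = 520 + 63*i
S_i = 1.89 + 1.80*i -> [1.89, 3.69, 5.49, 7.29, 9.09]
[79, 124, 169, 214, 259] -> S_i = 79 + 45*i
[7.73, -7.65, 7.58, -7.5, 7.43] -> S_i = 7.73*(-0.99)^i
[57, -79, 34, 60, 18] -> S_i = Random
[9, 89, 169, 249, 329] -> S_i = 9 + 80*i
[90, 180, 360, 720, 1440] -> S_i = 90*2^i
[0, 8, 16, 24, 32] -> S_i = 0 + 8*i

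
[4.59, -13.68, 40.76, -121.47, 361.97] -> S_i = 4.59*(-2.98)^i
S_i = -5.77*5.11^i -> [-5.77, -29.48, -150.67, -769.91, -3934.23]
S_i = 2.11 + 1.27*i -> [2.11, 3.38, 4.65, 5.92, 7.19]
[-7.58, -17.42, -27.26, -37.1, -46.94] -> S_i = -7.58 + -9.84*i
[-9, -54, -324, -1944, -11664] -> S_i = -9*6^i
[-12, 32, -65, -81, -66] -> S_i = Random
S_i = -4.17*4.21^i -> [-4.17, -17.56, -73.91, -311.16, -1309.98]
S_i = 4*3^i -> [4, 12, 36, 108, 324]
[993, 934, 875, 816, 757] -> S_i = 993 + -59*i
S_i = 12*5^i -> [12, 60, 300, 1500, 7500]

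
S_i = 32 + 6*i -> [32, 38, 44, 50, 56]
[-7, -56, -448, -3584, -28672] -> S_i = -7*8^i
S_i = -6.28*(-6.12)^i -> [-6.28, 38.43, -235.21, 1439.51, -8809.79]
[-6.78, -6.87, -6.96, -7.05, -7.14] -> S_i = -6.78 + -0.09*i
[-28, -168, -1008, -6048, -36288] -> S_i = -28*6^i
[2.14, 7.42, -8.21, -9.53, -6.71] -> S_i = Random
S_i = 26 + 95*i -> [26, 121, 216, 311, 406]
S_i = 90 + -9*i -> [90, 81, 72, 63, 54]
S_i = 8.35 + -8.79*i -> [8.35, -0.44, -9.23, -18.02, -26.81]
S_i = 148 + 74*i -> [148, 222, 296, 370, 444]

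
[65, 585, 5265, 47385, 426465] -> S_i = 65*9^i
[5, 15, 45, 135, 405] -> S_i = 5*3^i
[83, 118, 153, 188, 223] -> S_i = 83 + 35*i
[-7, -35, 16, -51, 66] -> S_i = Random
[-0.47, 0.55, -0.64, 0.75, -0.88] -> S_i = -0.47*(-1.17)^i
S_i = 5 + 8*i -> [5, 13, 21, 29, 37]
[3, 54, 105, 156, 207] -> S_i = 3 + 51*i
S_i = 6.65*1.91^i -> [6.65, 12.7, 24.26, 46.34, 88.5]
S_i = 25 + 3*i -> [25, 28, 31, 34, 37]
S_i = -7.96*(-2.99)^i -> [-7.96, 23.8, -71.16, 212.78, -636.21]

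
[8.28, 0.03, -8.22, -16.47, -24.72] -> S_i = 8.28 + -8.25*i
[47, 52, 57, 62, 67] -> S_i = 47 + 5*i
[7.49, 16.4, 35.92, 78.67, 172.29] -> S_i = 7.49*2.19^i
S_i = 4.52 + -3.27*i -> [4.52, 1.25, -2.02, -5.29, -8.56]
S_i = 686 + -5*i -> [686, 681, 676, 671, 666]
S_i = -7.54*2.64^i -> [-7.54, -19.91, -52.55, -138.73, -366.26]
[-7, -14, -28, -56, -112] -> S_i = -7*2^i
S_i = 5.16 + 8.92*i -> [5.16, 14.08, 23.0, 31.92, 40.84]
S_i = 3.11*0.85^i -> [3.11, 2.64, 2.25, 1.91, 1.62]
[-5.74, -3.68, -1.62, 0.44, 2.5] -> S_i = -5.74 + 2.06*i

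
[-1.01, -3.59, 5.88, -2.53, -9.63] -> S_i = Random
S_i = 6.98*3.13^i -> [6.98, 21.85, 68.38, 214.04, 669.94]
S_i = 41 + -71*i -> [41, -30, -101, -172, -243]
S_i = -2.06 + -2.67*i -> [-2.06, -4.73, -7.4, -10.07, -12.74]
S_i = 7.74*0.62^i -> [7.74, 4.8, 2.98, 1.84, 1.14]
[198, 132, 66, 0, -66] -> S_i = 198 + -66*i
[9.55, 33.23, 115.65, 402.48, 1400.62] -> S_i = 9.55*3.48^i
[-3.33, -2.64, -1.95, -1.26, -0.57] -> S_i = -3.33 + 0.69*i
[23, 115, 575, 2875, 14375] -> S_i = 23*5^i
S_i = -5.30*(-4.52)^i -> [-5.3, 23.96, -108.28, 489.43, -2212.23]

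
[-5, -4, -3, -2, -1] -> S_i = -5 + 1*i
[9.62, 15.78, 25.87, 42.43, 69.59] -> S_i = 9.62*1.64^i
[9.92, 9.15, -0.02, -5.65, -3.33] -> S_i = Random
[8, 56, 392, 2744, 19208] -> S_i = 8*7^i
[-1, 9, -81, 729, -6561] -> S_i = -1*-9^i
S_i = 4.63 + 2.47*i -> [4.63, 7.1, 9.57, 12.04, 14.51]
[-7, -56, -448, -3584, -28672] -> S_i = -7*8^i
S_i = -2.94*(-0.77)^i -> [-2.94, 2.26, -1.74, 1.34, -1.03]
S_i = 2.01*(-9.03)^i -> [2.01, -18.15, 163.9, -1479.99, 13364.33]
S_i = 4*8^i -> [4, 32, 256, 2048, 16384]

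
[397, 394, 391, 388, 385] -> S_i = 397 + -3*i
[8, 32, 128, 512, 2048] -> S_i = 8*4^i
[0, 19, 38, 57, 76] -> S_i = 0 + 19*i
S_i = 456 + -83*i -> [456, 373, 290, 207, 124]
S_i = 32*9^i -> [32, 288, 2592, 23328, 209952]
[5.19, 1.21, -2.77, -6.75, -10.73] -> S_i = 5.19 + -3.98*i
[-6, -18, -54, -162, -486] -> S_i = -6*3^i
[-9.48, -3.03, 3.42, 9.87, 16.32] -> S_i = -9.48 + 6.45*i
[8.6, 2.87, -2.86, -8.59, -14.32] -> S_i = 8.60 + -5.73*i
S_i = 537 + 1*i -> [537, 538, 539, 540, 541]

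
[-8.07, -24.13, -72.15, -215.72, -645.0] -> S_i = -8.07*2.99^i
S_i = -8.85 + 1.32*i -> [-8.85, -7.53, -6.21, -4.89, -3.57]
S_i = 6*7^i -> [6, 42, 294, 2058, 14406]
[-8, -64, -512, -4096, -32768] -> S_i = -8*8^i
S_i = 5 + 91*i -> [5, 96, 187, 278, 369]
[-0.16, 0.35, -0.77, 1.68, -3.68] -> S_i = -0.16*(-2.19)^i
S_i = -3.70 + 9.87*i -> [-3.7, 6.17, 16.04, 25.91, 35.78]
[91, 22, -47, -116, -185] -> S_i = 91 + -69*i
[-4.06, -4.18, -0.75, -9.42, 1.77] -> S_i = Random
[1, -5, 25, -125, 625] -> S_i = 1*-5^i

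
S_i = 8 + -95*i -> [8, -87, -182, -277, -372]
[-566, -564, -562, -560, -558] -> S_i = -566 + 2*i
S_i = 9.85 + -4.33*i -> [9.85, 5.52, 1.19, -3.14, -7.47]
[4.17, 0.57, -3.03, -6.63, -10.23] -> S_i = 4.17 + -3.60*i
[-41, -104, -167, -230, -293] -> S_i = -41 + -63*i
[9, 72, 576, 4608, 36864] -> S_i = 9*8^i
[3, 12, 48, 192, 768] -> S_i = 3*4^i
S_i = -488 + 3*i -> [-488, -485, -482, -479, -476]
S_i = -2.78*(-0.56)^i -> [-2.78, 1.56, -0.87, 0.49, -0.27]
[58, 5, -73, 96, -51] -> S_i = Random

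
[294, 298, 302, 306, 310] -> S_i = 294 + 4*i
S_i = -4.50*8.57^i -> [-4.5, -38.56, -330.5, -2832.4, -24273.69]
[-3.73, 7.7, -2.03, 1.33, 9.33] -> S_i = Random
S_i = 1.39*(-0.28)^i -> [1.39, -0.39, 0.11, -0.03, 0.01]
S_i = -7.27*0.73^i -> [-7.27, -5.31, -3.87, -2.83, -2.06]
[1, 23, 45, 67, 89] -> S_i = 1 + 22*i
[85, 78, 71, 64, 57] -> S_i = 85 + -7*i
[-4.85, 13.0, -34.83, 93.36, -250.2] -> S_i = -4.85*(-2.68)^i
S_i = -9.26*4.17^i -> [-9.26, -38.61, -161.02, -671.46, -2799.98]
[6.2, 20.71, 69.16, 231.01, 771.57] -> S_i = 6.20*3.34^i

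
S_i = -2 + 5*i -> [-2, 3, 8, 13, 18]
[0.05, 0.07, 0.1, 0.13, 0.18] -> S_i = 0.05*1.38^i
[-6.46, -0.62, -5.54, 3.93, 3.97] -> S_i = Random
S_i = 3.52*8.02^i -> [3.52, 28.23, 226.41, 1815.79, 14562.64]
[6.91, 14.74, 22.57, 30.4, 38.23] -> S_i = 6.91 + 7.83*i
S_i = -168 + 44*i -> [-168, -124, -80, -36, 8]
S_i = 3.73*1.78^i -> [3.73, 6.64, 11.82, 21.04, 37.44]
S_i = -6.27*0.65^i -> [-6.27, -4.08, -2.65, -1.72, -1.12]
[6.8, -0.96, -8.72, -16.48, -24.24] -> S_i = 6.80 + -7.76*i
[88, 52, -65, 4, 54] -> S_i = Random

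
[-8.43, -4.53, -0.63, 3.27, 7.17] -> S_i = -8.43 + 3.90*i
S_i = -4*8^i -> [-4, -32, -256, -2048, -16384]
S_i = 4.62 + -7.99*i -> [4.62, -3.37, -11.36, -19.35, -27.34]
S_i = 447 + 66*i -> [447, 513, 579, 645, 711]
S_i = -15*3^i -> [-15, -45, -135, -405, -1215]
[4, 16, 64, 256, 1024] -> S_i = 4*4^i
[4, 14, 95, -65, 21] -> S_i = Random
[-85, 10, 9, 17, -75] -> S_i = Random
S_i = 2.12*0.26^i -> [2.12, 0.55, 0.14, 0.04, 0.01]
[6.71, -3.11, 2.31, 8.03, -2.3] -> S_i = Random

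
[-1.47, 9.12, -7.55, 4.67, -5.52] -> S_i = Random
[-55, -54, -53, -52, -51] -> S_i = -55 + 1*i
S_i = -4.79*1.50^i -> [-4.79, -7.18, -10.78, -16.17, -24.25]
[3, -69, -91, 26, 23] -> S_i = Random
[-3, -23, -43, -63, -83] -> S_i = -3 + -20*i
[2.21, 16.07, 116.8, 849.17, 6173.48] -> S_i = 2.21*7.27^i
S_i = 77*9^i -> [77, 693, 6237, 56133, 505197]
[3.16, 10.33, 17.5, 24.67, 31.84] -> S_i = 3.16 + 7.17*i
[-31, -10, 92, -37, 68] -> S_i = Random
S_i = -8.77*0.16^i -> [-8.77, -1.4, -0.22, -0.04, -0.01]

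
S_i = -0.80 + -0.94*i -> [-0.8, -1.74, -2.68, -3.62, -4.56]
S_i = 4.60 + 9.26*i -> [4.6, 13.86, 23.12, 32.38, 41.64]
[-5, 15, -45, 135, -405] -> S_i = -5*-3^i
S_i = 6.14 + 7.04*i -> [6.14, 13.18, 20.22, 27.26, 34.3]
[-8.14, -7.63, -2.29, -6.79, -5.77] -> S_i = Random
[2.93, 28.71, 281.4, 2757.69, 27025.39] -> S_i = 2.93*9.80^i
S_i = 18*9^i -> [18, 162, 1458, 13122, 118098]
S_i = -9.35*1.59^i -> [-9.35, -14.87, -23.64, -37.58, -59.76]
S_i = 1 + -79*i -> [1, -78, -157, -236, -315]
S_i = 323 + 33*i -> [323, 356, 389, 422, 455]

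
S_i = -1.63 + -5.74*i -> [-1.63, -7.37, -13.11, -18.85, -24.59]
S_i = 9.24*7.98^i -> [9.24, 73.74, 588.41, 4695.49, 37469.99]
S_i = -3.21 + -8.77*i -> [-3.21, -11.98, -20.75, -29.52, -38.29]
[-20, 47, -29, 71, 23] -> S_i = Random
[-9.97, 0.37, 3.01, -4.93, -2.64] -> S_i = Random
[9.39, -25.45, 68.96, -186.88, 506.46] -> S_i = 9.39*(-2.71)^i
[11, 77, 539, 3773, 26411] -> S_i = 11*7^i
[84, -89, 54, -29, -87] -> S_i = Random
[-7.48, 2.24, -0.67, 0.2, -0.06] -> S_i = -7.48*(-0.30)^i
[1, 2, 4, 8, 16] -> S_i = 1*2^i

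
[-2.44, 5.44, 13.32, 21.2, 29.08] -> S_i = -2.44 + 7.88*i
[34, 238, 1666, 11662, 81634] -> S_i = 34*7^i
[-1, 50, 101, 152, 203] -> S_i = -1 + 51*i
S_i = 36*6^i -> [36, 216, 1296, 7776, 46656]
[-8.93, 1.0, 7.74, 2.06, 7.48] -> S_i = Random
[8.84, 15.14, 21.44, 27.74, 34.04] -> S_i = 8.84 + 6.30*i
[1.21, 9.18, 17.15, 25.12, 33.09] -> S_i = 1.21 + 7.97*i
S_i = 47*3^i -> [47, 141, 423, 1269, 3807]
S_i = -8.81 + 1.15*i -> [-8.81, -7.66, -6.51, -5.36, -4.21]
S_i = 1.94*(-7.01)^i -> [1.94, -13.6, 95.33, -668.28, 4684.61]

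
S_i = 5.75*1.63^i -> [5.75, 9.37, 15.28, 24.9, 40.59]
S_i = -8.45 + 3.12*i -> [-8.45, -5.33, -2.21, 0.91, 4.03]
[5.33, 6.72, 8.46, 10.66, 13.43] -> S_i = 5.33*1.26^i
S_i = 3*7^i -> [3, 21, 147, 1029, 7203]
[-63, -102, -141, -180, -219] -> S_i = -63 + -39*i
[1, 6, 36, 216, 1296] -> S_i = 1*6^i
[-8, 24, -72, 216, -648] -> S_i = -8*-3^i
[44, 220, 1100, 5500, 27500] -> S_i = 44*5^i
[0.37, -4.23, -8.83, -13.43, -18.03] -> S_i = 0.37 + -4.60*i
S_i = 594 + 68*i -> [594, 662, 730, 798, 866]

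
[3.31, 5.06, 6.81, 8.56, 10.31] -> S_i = 3.31 + 1.75*i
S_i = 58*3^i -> [58, 174, 522, 1566, 4698]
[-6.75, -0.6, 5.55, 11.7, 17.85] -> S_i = -6.75 + 6.15*i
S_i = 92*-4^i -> [92, -368, 1472, -5888, 23552]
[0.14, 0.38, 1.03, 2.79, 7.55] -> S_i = 0.14*2.71^i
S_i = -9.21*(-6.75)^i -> [-9.21, 62.17, -419.63, 2832.51, -19119.42]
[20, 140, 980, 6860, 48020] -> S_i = 20*7^i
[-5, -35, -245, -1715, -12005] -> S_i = -5*7^i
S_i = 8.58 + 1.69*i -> [8.58, 10.27, 11.96, 13.65, 15.34]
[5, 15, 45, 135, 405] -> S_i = 5*3^i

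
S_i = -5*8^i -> [-5, -40, -320, -2560, -20480]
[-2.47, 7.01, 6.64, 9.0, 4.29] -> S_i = Random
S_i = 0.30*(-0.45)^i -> [0.3, -0.14, 0.06, -0.03, 0.01]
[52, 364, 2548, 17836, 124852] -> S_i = 52*7^i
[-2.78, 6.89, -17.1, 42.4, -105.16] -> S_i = -2.78*(-2.48)^i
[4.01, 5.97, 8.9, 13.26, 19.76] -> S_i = 4.01*1.49^i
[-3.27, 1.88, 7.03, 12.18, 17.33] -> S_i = -3.27 + 5.15*i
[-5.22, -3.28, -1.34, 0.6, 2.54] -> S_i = -5.22 + 1.94*i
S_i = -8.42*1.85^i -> [-8.42, -15.58, -28.82, -53.31, -98.63]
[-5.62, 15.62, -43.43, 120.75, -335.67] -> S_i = -5.62*(-2.78)^i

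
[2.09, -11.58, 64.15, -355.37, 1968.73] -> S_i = 2.09*(-5.54)^i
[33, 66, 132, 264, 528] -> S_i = 33*2^i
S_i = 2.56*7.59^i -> [2.56, 19.43, 147.48, 1119.35, 8495.85]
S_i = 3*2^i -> [3, 6, 12, 24, 48]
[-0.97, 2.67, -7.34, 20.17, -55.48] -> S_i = -0.97*(-2.75)^i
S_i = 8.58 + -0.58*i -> [8.58, 8.0, 7.42, 6.84, 6.26]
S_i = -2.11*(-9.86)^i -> [-2.11, 20.8, -205.13, 2022.61, -19942.98]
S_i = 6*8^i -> [6, 48, 384, 3072, 24576]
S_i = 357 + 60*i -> [357, 417, 477, 537, 597]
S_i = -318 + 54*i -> [-318, -264, -210, -156, -102]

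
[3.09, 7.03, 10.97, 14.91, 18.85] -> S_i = 3.09 + 3.94*i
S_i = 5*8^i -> [5, 40, 320, 2560, 20480]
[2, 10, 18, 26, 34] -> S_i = 2 + 8*i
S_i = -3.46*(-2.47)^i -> [-3.46, 8.55, -21.11, 52.14, -128.78]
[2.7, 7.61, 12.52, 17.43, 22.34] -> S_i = 2.70 + 4.91*i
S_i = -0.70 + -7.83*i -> [-0.7, -8.53, -16.36, -24.19, -32.02]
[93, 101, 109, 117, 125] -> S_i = 93 + 8*i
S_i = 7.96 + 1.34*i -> [7.96, 9.3, 10.64, 11.98, 13.32]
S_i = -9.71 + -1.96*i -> [-9.71, -11.67, -13.63, -15.59, -17.55]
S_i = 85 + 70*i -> [85, 155, 225, 295, 365]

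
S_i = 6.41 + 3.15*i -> [6.41, 9.56, 12.71, 15.86, 19.01]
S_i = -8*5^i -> [-8, -40, -200, -1000, -5000]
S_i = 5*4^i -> [5, 20, 80, 320, 1280]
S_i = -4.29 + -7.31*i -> [-4.29, -11.6, -18.91, -26.22, -33.53]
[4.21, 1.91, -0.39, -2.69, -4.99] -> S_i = 4.21 + -2.30*i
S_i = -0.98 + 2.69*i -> [-0.98, 1.71, 4.4, 7.09, 9.78]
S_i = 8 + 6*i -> [8, 14, 20, 26, 32]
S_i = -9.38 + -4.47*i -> [-9.38, -13.85, -18.32, -22.79, -27.26]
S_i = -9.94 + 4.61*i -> [-9.94, -5.33, -0.72, 3.89, 8.5]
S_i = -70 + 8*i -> [-70, -62, -54, -46, -38]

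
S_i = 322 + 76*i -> [322, 398, 474, 550, 626]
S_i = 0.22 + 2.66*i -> [0.22, 2.88, 5.54, 8.2, 10.86]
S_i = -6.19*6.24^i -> [-6.19, -38.63, -241.02, -1503.99, -9384.89]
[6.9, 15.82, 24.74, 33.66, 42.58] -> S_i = 6.90 + 8.92*i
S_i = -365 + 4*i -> [-365, -361, -357, -353, -349]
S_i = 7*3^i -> [7, 21, 63, 189, 567]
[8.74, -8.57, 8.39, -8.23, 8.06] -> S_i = 8.74*(-0.98)^i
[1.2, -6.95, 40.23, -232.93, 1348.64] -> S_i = 1.20*(-5.79)^i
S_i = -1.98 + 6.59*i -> [-1.98, 4.61, 11.2, 17.79, 24.38]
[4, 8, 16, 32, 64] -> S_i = 4*2^i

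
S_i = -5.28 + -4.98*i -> [-5.28, -10.26, -15.24, -20.22, -25.2]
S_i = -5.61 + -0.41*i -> [-5.61, -6.02, -6.43, -6.84, -7.25]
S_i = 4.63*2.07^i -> [4.63, 9.58, 19.84, 41.07, 85.01]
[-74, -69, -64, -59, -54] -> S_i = -74 + 5*i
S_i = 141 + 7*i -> [141, 148, 155, 162, 169]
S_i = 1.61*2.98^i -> [1.61, 4.8, 14.3, 42.61, 126.97]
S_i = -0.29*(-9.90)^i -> [-0.29, 2.87, -28.42, 281.39, -2785.73]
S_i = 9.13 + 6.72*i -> [9.13, 15.85, 22.57, 29.29, 36.01]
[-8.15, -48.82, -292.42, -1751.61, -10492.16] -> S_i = -8.15*5.99^i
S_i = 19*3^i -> [19, 57, 171, 513, 1539]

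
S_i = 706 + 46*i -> [706, 752, 798, 844, 890]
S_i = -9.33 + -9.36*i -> [-9.33, -18.69, -28.05, -37.41, -46.77]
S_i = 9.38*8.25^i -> [9.38, 77.39, 638.43, 5267.02, 43452.89]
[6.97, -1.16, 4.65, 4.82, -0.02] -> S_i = Random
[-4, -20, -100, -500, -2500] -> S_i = -4*5^i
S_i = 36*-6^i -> [36, -216, 1296, -7776, 46656]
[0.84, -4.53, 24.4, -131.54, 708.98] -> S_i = 0.84*(-5.39)^i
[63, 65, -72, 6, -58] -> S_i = Random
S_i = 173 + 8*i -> [173, 181, 189, 197, 205]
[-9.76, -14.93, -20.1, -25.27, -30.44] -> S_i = -9.76 + -5.17*i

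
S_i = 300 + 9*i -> [300, 309, 318, 327, 336]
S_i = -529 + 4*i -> [-529, -525, -521, -517, -513]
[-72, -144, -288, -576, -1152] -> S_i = -72*2^i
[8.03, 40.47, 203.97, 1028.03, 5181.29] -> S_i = 8.03*5.04^i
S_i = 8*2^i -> [8, 16, 32, 64, 128]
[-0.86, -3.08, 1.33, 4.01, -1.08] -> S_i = Random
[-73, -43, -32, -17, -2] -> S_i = Random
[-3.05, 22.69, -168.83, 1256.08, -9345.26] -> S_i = -3.05*(-7.44)^i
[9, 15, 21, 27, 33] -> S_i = 9 + 6*i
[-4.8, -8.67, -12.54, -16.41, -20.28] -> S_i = -4.80 + -3.87*i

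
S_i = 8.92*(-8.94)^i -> [8.92, -79.74, 712.92, -6373.49, 56979.01]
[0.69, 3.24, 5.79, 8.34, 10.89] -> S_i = 0.69 + 2.55*i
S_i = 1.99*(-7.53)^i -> [1.99, -14.98, 112.83, -849.65, 6397.83]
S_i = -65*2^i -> [-65, -130, -260, -520, -1040]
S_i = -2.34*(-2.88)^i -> [-2.34, 6.74, -19.41, 55.9, -160.99]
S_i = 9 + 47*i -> [9, 56, 103, 150, 197]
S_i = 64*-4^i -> [64, -256, 1024, -4096, 16384]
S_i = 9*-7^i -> [9, -63, 441, -3087, 21609]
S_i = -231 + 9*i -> [-231, -222, -213, -204, -195]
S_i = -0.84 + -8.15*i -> [-0.84, -8.99, -17.14, -25.29, -33.44]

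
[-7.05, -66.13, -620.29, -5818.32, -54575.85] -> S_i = -7.05*9.38^i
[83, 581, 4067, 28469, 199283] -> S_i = 83*7^i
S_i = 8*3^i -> [8, 24, 72, 216, 648]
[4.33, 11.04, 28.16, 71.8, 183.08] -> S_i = 4.33*2.55^i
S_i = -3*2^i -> [-3, -6, -12, -24, -48]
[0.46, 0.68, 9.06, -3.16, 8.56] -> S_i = Random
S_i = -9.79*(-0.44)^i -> [-9.79, 4.31, -1.9, 0.83, -0.37]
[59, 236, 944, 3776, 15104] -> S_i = 59*4^i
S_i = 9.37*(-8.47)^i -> [9.37, -79.36, 672.21, -5693.64, 48225.11]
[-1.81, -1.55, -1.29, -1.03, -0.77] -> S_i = -1.81 + 0.26*i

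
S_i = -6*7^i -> [-6, -42, -294, -2058, -14406]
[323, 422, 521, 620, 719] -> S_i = 323 + 99*i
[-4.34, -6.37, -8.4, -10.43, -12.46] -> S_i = -4.34 + -2.03*i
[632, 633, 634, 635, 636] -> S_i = 632 + 1*i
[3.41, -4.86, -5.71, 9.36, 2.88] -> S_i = Random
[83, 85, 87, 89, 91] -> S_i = 83 + 2*i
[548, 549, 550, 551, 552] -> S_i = 548 + 1*i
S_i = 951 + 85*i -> [951, 1036, 1121, 1206, 1291]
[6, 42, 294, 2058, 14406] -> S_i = 6*7^i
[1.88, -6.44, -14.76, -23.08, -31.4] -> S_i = 1.88 + -8.32*i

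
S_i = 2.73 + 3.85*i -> [2.73, 6.58, 10.43, 14.28, 18.13]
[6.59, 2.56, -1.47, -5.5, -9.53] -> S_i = 6.59 + -4.03*i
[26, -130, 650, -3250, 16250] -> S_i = 26*-5^i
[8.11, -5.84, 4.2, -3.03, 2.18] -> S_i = 8.11*(-0.72)^i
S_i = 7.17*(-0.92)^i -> [7.17, -6.6, 6.07, -5.58, 5.14]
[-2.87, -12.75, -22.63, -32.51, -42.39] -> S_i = -2.87 + -9.88*i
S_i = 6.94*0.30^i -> [6.94, 2.08, 0.62, 0.19, 0.06]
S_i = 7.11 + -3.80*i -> [7.11, 3.31, -0.49, -4.29, -8.09]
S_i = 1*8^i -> [1, 8, 64, 512, 4096]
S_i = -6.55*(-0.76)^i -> [-6.55, 4.98, -3.78, 2.88, -2.19]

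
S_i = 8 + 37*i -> [8, 45, 82, 119, 156]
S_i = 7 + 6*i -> [7, 13, 19, 25, 31]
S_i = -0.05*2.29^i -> [-0.05, -0.11, -0.26, -0.6, -1.38]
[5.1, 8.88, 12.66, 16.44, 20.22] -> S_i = 5.10 + 3.78*i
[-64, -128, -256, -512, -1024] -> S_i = -64*2^i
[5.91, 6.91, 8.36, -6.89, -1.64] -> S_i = Random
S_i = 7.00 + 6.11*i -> [7.0, 13.11, 19.22, 25.33, 31.44]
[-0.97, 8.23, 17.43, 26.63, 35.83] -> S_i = -0.97 + 9.20*i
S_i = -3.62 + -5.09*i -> [-3.62, -8.71, -13.8, -18.89, -23.98]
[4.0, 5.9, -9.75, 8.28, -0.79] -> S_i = Random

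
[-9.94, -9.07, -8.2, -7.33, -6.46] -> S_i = -9.94 + 0.87*i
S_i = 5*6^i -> [5, 30, 180, 1080, 6480]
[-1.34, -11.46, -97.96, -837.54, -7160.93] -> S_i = -1.34*8.55^i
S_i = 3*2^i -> [3, 6, 12, 24, 48]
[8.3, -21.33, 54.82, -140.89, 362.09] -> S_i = 8.30*(-2.57)^i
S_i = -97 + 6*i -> [-97, -91, -85, -79, -73]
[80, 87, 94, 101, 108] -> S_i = 80 + 7*i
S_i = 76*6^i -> [76, 456, 2736, 16416, 98496]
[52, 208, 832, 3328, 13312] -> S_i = 52*4^i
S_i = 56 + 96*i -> [56, 152, 248, 344, 440]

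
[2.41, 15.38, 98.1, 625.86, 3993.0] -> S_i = 2.41*6.38^i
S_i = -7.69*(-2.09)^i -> [-7.69, 16.07, -33.59, 70.2, -146.73]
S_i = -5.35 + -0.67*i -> [-5.35, -6.02, -6.69, -7.36, -8.03]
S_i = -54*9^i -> [-54, -486, -4374, -39366, -354294]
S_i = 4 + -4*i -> [4, 0, -4, -8, -12]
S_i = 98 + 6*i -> [98, 104, 110, 116, 122]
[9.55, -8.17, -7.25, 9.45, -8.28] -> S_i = Random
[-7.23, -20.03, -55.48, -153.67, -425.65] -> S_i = -7.23*2.77^i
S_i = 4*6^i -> [4, 24, 144, 864, 5184]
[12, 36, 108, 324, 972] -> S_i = 12*3^i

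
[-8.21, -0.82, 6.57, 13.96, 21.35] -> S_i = -8.21 + 7.39*i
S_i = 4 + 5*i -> [4, 9, 14, 19, 24]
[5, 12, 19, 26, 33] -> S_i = 5 + 7*i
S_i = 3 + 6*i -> [3, 9, 15, 21, 27]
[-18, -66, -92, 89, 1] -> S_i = Random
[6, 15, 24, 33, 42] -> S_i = 6 + 9*i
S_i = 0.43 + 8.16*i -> [0.43, 8.59, 16.75, 24.91, 33.07]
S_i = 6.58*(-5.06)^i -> [6.58, -33.29, 168.47, -852.47, 4313.48]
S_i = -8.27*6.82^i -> [-8.27, -56.4, -384.66, -2623.36, -17891.35]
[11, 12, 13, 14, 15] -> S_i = 11 + 1*i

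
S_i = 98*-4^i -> [98, -392, 1568, -6272, 25088]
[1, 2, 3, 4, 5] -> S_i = 1 + 1*i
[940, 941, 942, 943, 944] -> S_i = 940 + 1*i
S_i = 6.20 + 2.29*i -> [6.2, 8.49, 10.78, 13.07, 15.36]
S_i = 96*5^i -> [96, 480, 2400, 12000, 60000]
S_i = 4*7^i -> [4, 28, 196, 1372, 9604]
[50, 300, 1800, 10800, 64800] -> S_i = 50*6^i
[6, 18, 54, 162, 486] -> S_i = 6*3^i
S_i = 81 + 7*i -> [81, 88, 95, 102, 109]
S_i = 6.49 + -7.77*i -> [6.49, -1.28, -9.05, -16.82, -24.59]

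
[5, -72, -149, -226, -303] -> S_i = 5 + -77*i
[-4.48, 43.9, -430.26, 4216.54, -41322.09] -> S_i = -4.48*(-9.80)^i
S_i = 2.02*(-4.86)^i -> [2.02, -9.82, 47.71, -231.88, 1126.93]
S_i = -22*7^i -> [-22, -154, -1078, -7546, -52822]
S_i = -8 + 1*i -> [-8, -7, -6, -5, -4]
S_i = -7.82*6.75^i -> [-7.82, -52.78, -356.3, -2405.02, -16233.86]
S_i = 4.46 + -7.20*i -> [4.46, -2.74, -9.94, -17.14, -24.34]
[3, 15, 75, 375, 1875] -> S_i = 3*5^i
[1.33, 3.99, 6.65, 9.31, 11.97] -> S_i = 1.33 + 2.66*i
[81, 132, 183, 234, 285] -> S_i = 81 + 51*i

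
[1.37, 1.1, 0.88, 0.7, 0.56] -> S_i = 1.37*0.80^i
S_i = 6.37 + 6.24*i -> [6.37, 12.61, 18.85, 25.09, 31.33]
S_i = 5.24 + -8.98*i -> [5.24, -3.74, -12.72, -21.7, -30.68]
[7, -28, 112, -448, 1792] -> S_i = 7*-4^i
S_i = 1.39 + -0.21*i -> [1.39, 1.18, 0.97, 0.76, 0.55]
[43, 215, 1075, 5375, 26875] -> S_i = 43*5^i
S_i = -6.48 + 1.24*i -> [-6.48, -5.24, -4.0, -2.76, -1.52]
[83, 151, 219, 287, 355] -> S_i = 83 + 68*i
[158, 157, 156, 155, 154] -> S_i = 158 + -1*i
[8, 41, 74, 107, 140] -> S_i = 8 + 33*i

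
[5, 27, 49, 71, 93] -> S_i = 5 + 22*i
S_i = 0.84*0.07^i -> [0.84, 0.06, 0.0, 0.0, 0.0]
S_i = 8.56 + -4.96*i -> [8.56, 3.6, -1.36, -6.32, -11.28]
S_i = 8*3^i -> [8, 24, 72, 216, 648]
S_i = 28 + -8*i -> [28, 20, 12, 4, -4]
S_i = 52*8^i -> [52, 416, 3328, 26624, 212992]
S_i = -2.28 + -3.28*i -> [-2.28, -5.56, -8.84, -12.12, -15.4]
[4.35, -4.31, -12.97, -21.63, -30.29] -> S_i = 4.35 + -8.66*i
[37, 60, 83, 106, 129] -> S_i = 37 + 23*i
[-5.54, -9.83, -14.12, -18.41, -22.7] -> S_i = -5.54 + -4.29*i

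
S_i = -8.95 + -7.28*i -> [-8.95, -16.23, -23.51, -30.79, -38.07]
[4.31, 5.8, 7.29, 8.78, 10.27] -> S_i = 4.31 + 1.49*i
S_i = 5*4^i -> [5, 20, 80, 320, 1280]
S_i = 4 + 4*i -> [4, 8, 12, 16, 20]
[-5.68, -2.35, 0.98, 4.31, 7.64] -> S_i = -5.68 + 3.33*i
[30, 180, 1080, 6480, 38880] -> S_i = 30*6^i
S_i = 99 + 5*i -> [99, 104, 109, 114, 119]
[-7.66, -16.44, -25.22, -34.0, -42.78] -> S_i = -7.66 + -8.78*i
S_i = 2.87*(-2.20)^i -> [2.87, -6.31, 13.89, -30.56, 67.23]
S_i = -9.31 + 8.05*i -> [-9.31, -1.26, 6.79, 14.84, 22.89]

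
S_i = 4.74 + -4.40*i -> [4.74, 0.34, -4.06, -8.46, -12.86]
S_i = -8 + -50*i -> [-8, -58, -108, -158, -208]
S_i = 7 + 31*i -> [7, 38, 69, 100, 131]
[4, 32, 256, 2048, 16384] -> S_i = 4*8^i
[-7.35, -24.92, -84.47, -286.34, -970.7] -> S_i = -7.35*3.39^i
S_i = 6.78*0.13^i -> [6.78, 0.88, 0.11, 0.01, 0.0]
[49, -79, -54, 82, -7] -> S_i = Random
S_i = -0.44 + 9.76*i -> [-0.44, 9.32, 19.08, 28.84, 38.6]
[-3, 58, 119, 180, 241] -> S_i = -3 + 61*i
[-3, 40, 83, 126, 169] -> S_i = -3 + 43*i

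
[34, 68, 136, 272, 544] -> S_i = 34*2^i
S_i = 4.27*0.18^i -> [4.27, 0.77, 0.14, 0.02, 0.0]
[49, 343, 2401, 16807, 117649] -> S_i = 49*7^i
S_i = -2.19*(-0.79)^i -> [-2.19, 1.73, -1.37, 1.08, -0.85]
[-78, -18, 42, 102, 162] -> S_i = -78 + 60*i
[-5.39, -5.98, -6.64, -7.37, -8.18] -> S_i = -5.39*1.11^i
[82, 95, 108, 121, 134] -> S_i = 82 + 13*i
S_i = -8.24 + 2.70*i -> [-8.24, -5.54, -2.84, -0.14, 2.56]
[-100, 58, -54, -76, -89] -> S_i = Random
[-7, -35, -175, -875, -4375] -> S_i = -7*5^i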